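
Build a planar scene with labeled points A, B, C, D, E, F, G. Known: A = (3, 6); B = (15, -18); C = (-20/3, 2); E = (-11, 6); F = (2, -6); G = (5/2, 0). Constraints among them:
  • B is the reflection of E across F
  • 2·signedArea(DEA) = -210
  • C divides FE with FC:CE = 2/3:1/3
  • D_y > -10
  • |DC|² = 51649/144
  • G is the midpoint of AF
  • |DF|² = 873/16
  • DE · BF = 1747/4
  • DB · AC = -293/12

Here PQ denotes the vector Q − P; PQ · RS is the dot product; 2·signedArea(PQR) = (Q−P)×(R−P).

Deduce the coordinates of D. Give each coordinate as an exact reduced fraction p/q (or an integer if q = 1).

D = (35/4, -9)

1. D_x = 35/4  [DE · BF = 1747/4 ∩ DB · AC = -293/12]
2. D_y = -9  [DE · BF = 1747/4 ∩ DB · AC = -293/12]
   → D = (35/4, -9)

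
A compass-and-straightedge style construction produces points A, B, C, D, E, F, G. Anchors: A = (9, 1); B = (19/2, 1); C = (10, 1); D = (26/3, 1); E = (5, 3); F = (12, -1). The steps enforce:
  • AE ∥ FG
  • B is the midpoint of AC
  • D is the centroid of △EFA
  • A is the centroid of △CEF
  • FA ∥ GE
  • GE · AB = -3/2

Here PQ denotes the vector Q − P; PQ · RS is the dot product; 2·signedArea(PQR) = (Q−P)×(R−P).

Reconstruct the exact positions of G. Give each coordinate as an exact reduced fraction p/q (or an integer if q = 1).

1. G_x = 8  [FA ∥ GE ∩ AE ∥ FG]
2. G_y = 1  [FA ∥ GE ∩ AE ∥ FG]
   → G = (8, 1)

G = (8, 1)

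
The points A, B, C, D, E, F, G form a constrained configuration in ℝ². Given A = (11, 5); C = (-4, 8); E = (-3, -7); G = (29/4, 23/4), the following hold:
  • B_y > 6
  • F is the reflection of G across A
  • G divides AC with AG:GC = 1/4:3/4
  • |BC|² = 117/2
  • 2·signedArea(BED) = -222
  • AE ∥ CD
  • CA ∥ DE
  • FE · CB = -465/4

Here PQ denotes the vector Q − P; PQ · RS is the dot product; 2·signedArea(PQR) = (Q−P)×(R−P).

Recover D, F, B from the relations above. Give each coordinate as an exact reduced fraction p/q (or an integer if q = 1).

B = (7/2, 13/2)
D = (-18, -4)
F = (59/4, 17/4)

1. D_x = -18  [CA ∥ DE ∩ AE ∥ CD]
2. D_y = -4  [CA ∥ DE ∩ AE ∥ CD]
   → D = (-18, -4)
3. F_x = 59/4  [F is the reflection of G across A]
4. F_y = 17/4  [F is the reflection of G across A]
   → F = (59/4, 17/4)
5. B_x = 7/2  [2·signedArea(BED) = -222 ∩ FE · CB = -465/4]
6. B_y = 13/2  [2·signedArea(BED) = -222 ∩ FE · CB = -465/4]
   → B = (7/2, 13/2)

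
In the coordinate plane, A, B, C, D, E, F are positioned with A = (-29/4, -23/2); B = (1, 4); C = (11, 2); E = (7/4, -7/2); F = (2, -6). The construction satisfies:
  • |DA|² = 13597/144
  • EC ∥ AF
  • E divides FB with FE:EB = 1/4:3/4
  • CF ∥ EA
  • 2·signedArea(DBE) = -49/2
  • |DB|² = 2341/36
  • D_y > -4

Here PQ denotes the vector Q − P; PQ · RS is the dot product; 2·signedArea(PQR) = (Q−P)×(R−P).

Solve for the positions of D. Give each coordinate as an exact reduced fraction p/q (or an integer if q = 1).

1. D_x = -3/2  [line 15/2·x + 3/4·y + 14 = 0 ∩ |DA|² = 13597/144]
2. D_y = -11/3  [line 15/2·x + 3/4·y + 14 = 0 ∩ |DA|² = 13597/144]
   → D = (-3/2, -11/3)

D = (-3/2, -11/3)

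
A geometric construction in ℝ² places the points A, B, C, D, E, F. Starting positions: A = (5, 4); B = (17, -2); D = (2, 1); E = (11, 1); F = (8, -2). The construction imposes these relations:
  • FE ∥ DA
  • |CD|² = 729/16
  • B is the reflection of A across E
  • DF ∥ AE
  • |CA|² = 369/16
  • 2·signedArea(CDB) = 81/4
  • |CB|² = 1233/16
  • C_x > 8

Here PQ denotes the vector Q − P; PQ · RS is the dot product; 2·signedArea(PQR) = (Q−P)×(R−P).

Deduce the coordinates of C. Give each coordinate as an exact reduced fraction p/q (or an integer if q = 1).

1. C_x = 35/4  [line 3·x + 15·y + -165/4 = 0 ∩ |CD|² = 729/16]
2. C_y = 1  [line 3·x + 15·y + -165/4 = 0 ∩ |CD|² = 729/16]
   → C = (35/4, 1)

C = (35/4, 1)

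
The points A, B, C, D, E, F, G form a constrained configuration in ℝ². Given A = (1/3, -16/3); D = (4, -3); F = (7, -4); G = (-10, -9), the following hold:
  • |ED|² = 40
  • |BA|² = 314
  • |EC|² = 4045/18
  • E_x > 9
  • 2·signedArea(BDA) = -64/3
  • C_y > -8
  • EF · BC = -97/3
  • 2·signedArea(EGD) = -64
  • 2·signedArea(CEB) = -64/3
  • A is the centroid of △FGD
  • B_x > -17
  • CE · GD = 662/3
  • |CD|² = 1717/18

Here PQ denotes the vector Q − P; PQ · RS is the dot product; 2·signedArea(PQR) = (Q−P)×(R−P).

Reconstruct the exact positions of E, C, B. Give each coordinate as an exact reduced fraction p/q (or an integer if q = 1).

B = (-50/3, -31/3)
C = (-29/6, -43/6)
E = (10, -5)

1. E_x = 10  [line -6·x + 14·y + 130 = 0 ∩ |ED|² = 40]
2. E_y = -5  [line -6·x + 14·y + 130 = 0 ∩ |ED|² = 40]
   → E = (10, -5)
3. C_x = -29/6  [line -14·x + -6·y + -332/3 = 0 ∩ |EC|² = 4045/18]
4. C_y = -43/6  [line -14·x + -6·y + -332/3 = 0 ∩ |EC|² = 4045/18]
   → C = (-29/6, -43/6)
5. B_x = -50/3  [2·signedArea(CEB) = -64/3 ∩ 2·signedArea(BDA) = -64/3]
6. B_y = -31/3  [2·signedArea(CEB) = -64/3 ∩ 2·signedArea(BDA) = -64/3]
   → B = (-50/3, -31/3)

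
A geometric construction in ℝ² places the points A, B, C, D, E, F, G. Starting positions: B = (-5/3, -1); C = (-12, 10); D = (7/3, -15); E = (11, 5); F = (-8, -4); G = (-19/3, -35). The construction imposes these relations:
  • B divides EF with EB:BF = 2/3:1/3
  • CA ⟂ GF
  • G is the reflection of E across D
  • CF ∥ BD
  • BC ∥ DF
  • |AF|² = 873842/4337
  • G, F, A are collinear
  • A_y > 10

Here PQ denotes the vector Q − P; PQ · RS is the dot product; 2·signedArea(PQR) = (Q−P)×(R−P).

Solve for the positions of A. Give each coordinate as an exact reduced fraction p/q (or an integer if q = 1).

1. A_x = -38001/4337  [G, F, A are collinear ∩ CA ⟂ GF]
2. A_y = 44125/4337  [G, F, A are collinear ∩ CA ⟂ GF]
   → A = (-38001/4337, 44125/4337)

A = (-38001/4337, 44125/4337)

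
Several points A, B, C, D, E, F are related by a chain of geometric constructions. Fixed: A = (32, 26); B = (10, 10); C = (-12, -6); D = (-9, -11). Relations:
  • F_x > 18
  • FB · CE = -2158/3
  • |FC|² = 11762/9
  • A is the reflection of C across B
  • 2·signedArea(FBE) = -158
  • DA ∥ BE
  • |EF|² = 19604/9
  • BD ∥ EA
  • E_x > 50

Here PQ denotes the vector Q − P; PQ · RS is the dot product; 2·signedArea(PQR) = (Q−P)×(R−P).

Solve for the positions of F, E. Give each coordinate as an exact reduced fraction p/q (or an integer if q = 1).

E = (51, 47)
F = (55/3, 41/3)

1. E_x = 51  [BD ∥ EA ∩ DA ∥ BE]
2. E_y = 47  [BD ∥ EA ∩ DA ∥ BE]
   → E = (51, 47)
3. F_x = 55/3  [2·signedArea(FBE) = -158 ∩ FB · CE = -2158/3]
4. F_y = 41/3  [2·signedArea(FBE) = -158 ∩ FB · CE = -2158/3]
   → F = (55/3, 41/3)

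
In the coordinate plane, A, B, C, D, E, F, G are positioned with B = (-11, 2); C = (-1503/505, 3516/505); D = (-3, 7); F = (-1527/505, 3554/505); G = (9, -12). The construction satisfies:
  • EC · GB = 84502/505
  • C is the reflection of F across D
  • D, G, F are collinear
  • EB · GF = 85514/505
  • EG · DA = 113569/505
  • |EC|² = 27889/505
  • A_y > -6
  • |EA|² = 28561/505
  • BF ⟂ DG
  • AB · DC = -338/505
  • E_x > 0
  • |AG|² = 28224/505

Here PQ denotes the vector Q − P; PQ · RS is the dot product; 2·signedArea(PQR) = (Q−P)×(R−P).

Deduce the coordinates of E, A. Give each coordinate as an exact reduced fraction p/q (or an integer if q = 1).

1. E_x = 501/505  [EB · GF = 85514/505 ∩ EC · GB = 84502/505]
2. E_y = 343/505  [EB · GF = 85514/505 ∩ EC · GB = 84502/505]
   → E = (501/505, 343/505)
3. A_x = 2529/505  [line -12/505·x + 19/505·y + 168/505 = 0 ∩ |EA|² = 28561/505]
4. A_y = -2868/505  [line -12/505·x + 19/505·y + 168/505 = 0 ∩ |EA|² = 28561/505]
   → A = (2529/505, -2868/505)

A = (2529/505, -2868/505)
E = (501/505, 343/505)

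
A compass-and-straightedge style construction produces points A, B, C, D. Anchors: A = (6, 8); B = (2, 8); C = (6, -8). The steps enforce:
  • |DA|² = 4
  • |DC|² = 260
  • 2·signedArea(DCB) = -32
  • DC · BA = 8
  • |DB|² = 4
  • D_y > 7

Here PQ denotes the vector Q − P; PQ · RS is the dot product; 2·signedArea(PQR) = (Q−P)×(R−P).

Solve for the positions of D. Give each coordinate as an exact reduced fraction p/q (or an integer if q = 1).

D = (4, 8)

1. D_x = 4  [DC · BA = 8 ∩ 2·signedArea(DCB) = -32]
2. D_y = 8  [DC · BA = 8 ∩ 2·signedArea(DCB) = -32]
   → D = (4, 8)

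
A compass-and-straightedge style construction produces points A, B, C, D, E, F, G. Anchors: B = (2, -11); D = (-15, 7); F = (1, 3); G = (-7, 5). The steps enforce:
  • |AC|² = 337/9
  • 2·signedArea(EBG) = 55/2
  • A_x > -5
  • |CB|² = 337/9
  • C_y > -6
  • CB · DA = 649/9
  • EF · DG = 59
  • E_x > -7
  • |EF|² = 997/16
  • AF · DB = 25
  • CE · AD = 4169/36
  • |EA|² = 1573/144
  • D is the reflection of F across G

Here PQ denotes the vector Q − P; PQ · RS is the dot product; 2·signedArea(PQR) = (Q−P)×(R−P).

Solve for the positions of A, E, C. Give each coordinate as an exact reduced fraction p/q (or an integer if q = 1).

A = (-4, -1/3)
C = (-1, -17/3)
E = (-27/4, 3/2)

1. E_x = -27/4  [2·signedArea(EBG) = 55/2 ∩ EF · DG = 59]
2. E_y = 3/2  [2·signedArea(EBG) = 55/2 ∩ EF · DG = 59]
   → E = (-27/4, 3/2)
3. A_x = -4  [line -17·x + 18·y + -62 = 0 ∩ |EA|² = 1573/144]
4. A_y = -1/3  [line -17·x + 18·y + -62 = 0 ∩ |EA|² = 1573/144]
   → A = (-4, -1/3)
5. C_x = -1  [line -11·x + 22/3·y + 275/9 = 0 ∩ |CB|² = 337/9]
6. C_y = -17/3  [line -11·x + 22/3·y + 275/9 = 0 ∩ |CB|² = 337/9]
   → C = (-1, -17/3)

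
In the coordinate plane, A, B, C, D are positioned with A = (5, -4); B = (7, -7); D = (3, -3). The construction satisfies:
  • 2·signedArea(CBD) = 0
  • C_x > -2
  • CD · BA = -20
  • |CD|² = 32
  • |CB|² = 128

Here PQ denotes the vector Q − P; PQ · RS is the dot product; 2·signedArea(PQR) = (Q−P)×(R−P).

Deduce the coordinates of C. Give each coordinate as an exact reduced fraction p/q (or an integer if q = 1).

C = (-1, 1)

1. C_x = -1  [2·signedArea(CBD) = 0 ∩ CD · BA = -20]
2. C_y = 1  [2·signedArea(CBD) = 0 ∩ CD · BA = -20]
   → C = (-1, 1)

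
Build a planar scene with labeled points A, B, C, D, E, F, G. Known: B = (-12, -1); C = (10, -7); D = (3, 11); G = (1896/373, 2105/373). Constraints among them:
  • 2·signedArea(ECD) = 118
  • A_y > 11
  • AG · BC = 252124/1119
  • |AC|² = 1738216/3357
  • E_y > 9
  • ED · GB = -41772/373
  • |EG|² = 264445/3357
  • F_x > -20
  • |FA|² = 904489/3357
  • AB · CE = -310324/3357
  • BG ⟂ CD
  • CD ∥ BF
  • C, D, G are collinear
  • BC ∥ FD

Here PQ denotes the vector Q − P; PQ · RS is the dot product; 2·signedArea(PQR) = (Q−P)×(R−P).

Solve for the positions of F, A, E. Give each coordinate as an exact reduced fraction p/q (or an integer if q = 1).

1. F_x = -19  [BC ∥ FD ∩ CD ∥ BF]
2. F_y = 17  [BC ∥ FD ∩ CD ∥ BF]
   → F = (-19, 17)
3. A_x = -4072/1119  [line -22·x + 6·y + -164878/1119 = 0 ∩ |AC|² = 1738216/3357]
4. A_y = 4183/373  [line -22·x + 6·y + -164878/1119 = 0 ∩ |AC|² = 1738216/3357]
   → A = (-4072/1119, 4183/373)
5. E_x = -3295/1119  [AB · CE = -310324/3357 ∩ ED · GB = -41772/373]
6. E_y = 3517/373  [AB · CE = -310324/3357 ∩ ED · GB = -41772/373]
   → E = (-3295/1119, 3517/373)

A = (-4072/1119, 4183/373)
E = (-3295/1119, 3517/373)
F = (-19, 17)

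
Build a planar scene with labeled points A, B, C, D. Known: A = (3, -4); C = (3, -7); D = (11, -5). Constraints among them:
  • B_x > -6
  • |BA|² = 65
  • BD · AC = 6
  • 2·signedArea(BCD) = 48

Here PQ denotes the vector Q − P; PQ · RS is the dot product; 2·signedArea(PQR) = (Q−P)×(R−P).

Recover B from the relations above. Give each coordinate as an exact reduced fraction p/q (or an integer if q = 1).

B = (-5, -3)

1. B_x = -5  [2·signedArea(BCD) = 48 ∩ BD · AC = 6]
2. B_y = -3  [2·signedArea(BCD) = 48 ∩ BD · AC = 6]
   → B = (-5, -3)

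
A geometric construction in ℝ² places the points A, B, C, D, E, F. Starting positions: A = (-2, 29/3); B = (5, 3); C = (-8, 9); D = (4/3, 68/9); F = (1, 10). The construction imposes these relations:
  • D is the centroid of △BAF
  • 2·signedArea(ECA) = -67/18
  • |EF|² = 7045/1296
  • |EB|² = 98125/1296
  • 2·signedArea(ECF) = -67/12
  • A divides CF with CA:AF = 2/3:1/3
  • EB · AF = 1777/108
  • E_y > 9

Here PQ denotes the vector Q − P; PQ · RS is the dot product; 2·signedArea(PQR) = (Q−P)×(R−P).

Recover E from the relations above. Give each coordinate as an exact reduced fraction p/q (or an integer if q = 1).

1. E_x = -7/6  [2·signedArea(ECA) = -67/18 ∩ EB · AF = 1777/108]
2. E_y = 329/36  [2·signedArea(ECA) = -67/18 ∩ EB · AF = 1777/108]
   → E = (-7/6, 329/36)

E = (-7/6, 329/36)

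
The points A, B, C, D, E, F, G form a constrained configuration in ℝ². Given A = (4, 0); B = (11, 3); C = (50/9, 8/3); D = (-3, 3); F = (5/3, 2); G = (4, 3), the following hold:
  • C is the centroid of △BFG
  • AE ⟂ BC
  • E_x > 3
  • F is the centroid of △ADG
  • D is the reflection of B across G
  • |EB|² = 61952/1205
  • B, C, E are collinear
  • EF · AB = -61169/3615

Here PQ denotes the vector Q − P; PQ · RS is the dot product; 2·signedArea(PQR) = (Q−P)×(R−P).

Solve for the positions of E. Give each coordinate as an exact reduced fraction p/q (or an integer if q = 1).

E = (4631/1205, 3087/1205)

1. E_x = 4631/1205  [B, C, E are collinear ∩ AE ⟂ BC]
2. E_y = 3087/1205  [B, C, E are collinear ∩ AE ⟂ BC]
   → E = (4631/1205, 3087/1205)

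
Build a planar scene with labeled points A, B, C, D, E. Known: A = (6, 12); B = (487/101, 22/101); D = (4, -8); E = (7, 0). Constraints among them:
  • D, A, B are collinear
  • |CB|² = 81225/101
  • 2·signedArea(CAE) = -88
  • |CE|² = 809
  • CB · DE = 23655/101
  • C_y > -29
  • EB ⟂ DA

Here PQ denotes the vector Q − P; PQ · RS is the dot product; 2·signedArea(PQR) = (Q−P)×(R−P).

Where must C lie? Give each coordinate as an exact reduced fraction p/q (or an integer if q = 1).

1. C_x = 2  [2·signedArea(CAE) = -88 ∩ CB · DE = 23655/101]
2. C_y = -28  [2·signedArea(CAE) = -88 ∩ CB · DE = 23655/101]
   → C = (2, -28)

C = (2, -28)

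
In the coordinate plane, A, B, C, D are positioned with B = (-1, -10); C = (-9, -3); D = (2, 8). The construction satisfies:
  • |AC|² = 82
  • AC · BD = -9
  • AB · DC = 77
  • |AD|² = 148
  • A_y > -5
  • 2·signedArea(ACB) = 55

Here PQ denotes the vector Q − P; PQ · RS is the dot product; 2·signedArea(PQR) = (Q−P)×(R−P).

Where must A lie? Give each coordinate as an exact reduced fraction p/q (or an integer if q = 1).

A = (0, -4)

1. A_x = 0  [AB · DC = 77 ∩ 2·signedArea(ACB) = 55]
2. A_y = -4  [AB · DC = 77 ∩ 2·signedArea(ACB) = 55]
   → A = (0, -4)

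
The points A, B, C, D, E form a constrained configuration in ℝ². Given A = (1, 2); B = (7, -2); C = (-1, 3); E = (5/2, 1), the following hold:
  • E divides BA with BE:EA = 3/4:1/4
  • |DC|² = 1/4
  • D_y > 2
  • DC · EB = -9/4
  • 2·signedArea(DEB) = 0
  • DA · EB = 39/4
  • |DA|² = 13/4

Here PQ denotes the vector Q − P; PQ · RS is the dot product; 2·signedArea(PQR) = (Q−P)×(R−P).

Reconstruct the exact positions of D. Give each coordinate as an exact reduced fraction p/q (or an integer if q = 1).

D = (-1/2, 3)

1. D_x = -1/2  [2·signedArea(DEB) = 0 ∩ DC · EB = -9/4]
2. D_y = 3  [2·signedArea(DEB) = 0 ∩ DC · EB = -9/4]
   → D = (-1/2, 3)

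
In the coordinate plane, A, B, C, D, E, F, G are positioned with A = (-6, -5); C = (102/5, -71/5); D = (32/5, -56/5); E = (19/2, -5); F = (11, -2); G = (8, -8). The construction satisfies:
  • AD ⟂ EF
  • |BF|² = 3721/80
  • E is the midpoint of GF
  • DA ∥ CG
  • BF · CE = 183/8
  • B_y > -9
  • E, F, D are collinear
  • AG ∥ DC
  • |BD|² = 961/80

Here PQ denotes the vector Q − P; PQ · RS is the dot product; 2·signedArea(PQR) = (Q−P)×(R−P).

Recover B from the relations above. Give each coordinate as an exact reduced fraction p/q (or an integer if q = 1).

1. B_x = 159/20  [line 109/10·x + -46/5·y + -6447/40 = 0 ∩ |BD|² = 961/80]
2. B_y = -81/10  [line 109/10·x + -46/5·y + -6447/40 = 0 ∩ |BD|² = 961/80]
   → B = (159/20, -81/10)

B = (159/20, -81/10)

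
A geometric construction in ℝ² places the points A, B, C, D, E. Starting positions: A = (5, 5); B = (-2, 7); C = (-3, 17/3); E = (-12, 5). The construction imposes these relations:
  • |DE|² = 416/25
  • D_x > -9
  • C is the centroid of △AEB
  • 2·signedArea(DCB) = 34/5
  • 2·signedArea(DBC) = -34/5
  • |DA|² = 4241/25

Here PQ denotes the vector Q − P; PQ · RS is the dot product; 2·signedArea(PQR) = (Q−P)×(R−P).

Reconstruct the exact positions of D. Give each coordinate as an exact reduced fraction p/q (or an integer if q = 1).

D = (-8, 29/5)

1. D_x = -8  [line -4/3·x + 1·y + -247/15 = 0 ∩ |DE|² = 416/25]
2. D_y = 29/5  [line -4/3·x + 1·y + -247/15 = 0 ∩ |DE|² = 416/25]
   → D = (-8, 29/5)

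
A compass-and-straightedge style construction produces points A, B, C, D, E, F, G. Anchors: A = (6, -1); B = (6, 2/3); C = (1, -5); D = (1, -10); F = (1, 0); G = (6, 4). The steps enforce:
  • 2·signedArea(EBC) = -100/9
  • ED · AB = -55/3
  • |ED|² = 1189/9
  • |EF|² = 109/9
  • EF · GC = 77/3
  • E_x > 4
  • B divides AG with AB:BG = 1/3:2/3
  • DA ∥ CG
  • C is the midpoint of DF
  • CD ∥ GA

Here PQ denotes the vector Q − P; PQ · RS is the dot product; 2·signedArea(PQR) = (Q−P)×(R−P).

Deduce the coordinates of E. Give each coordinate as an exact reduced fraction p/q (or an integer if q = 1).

E = (13/3, 1)

1. E_x = 13/3  [EF · GC = 77/3 ∩ 2·signedArea(EBC) = -100/9]
2. E_y = 1  [EF · GC = 77/3 ∩ 2·signedArea(EBC) = -100/9]
   → E = (13/3, 1)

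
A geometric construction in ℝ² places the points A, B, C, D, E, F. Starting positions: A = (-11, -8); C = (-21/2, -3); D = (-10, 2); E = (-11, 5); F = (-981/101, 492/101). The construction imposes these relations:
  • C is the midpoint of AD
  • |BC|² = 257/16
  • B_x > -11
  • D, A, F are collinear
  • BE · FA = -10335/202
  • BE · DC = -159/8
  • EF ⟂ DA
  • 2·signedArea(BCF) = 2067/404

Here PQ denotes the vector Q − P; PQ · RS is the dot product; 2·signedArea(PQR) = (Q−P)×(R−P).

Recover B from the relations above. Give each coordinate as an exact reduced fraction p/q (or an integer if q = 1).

B = (-43/4, 1)

1. B_x = -43/4  [BE · FA = -10335/202 ∩ 2·signedArea(BCF) = 2067/404]
2. B_y = 1  [BE · FA = -10335/202 ∩ 2·signedArea(BCF) = 2067/404]
   → B = (-43/4, 1)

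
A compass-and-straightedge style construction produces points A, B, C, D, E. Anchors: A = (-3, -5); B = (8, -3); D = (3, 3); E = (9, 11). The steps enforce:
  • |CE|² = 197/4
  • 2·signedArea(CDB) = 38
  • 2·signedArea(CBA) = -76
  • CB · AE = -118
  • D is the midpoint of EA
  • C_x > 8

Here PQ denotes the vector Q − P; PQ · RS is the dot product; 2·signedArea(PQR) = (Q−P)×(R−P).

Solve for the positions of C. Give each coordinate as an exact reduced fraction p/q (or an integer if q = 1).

C = (17/2, 4)

1. C_x = 17/2  [2·signedArea(CBA) = -76 ∩ CB · AE = -118]
2. C_y = 4  [2·signedArea(CBA) = -76 ∩ CB · AE = -118]
   → C = (17/2, 4)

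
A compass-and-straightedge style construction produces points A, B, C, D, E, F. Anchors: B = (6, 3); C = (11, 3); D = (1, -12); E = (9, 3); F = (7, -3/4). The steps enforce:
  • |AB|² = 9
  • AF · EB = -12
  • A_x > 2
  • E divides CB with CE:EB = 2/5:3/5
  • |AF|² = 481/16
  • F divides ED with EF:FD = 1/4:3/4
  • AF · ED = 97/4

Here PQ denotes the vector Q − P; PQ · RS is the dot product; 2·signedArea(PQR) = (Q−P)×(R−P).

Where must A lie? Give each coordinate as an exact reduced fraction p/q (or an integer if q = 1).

1. A_x = 3  [AF · ED = 97/4 ∩ AF · EB = -12]
2. A_y = 3  [AF · ED = 97/4 ∩ AF · EB = -12]
   → A = (3, 3)

A = (3, 3)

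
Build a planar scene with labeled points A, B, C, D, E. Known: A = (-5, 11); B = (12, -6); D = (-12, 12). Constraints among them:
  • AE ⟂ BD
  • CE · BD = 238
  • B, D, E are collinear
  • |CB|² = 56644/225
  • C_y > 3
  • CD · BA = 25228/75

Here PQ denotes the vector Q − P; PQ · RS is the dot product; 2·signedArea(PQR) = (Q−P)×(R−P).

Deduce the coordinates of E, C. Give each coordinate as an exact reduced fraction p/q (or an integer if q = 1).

1. E_x = -176/25  [B, D, E are collinear ∩ AE ⟂ BD]
2. E_y = 207/25  [B, D, E are collinear ∩ AE ⟂ BD]
   → E = (-176/25, 207/25)
3. C_x = -52/75  [CD · BA = 25228/75 ∩ CE · BD = 238]
4. C_y = 88/25  [CD · BA = 25228/75 ∩ CE · BD = 238]
   → C = (-52/75, 88/25)

C = (-52/75, 88/25)
E = (-176/25, 207/25)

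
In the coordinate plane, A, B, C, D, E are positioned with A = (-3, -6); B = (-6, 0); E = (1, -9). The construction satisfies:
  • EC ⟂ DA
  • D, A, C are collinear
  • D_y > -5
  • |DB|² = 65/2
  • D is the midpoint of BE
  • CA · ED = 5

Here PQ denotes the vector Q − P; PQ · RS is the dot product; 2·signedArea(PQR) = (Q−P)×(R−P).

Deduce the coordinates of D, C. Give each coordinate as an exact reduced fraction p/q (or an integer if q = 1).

1. D_x = -5/2  [D is the midpoint of BE]
2. D_y = -9/2  [D is the midpoint of BE]
   → D = (-5/2, -9/2)
3. C_x = -7/2  [D, A, C are collinear ∩ EC ⟂ DA]
4. C_y = -15/2  [D, A, C are collinear ∩ EC ⟂ DA]
   → C = (-7/2, -15/2)

C = (-7/2, -15/2)
D = (-5/2, -9/2)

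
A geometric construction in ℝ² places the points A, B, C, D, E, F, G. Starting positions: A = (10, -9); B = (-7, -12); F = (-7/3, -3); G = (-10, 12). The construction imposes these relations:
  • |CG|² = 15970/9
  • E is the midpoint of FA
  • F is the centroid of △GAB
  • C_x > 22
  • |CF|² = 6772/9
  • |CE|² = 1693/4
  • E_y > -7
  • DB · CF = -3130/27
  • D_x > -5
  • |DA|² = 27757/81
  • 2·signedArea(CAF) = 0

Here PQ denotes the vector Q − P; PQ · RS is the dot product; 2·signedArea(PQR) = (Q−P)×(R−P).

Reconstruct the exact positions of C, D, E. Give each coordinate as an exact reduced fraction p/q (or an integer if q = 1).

C = (67/3, -15)
D = (-44/9, 2)
E = (23/6, -6)

1. C_x = 67/3  [line -6·x + -37/3·y + -51 = 0 ∩ |CF|² = 6772/9]
2. C_y = -15  [line -6·x + -37/3·y + -51 = 0 ∩ |CF|² = 6772/9]
   → C = (67/3, -15)
3. D_x = -44/9  [line 74/3·x + -12·y + 3904/27 = 0 ∩ |DA|² = 27757/81]
4. D_y = 2  [line 74/3·x + -12·y + 3904/27 = 0 ∩ |DA|² = 27757/81]
   → D = (-44/9, 2)
5. E_x = 23/6  [E is the midpoint of FA]
6. E_y = -6  [E is the midpoint of FA]
   → E = (23/6, -6)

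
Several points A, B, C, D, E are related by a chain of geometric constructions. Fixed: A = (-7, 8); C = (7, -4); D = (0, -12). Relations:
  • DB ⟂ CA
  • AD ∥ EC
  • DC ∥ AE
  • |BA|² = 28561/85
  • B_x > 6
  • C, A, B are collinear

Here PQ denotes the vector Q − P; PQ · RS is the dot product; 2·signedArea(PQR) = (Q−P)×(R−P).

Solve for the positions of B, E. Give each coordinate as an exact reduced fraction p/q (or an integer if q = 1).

1. B_x = 588/85  [C, A, B are collinear ∩ DB ⟂ CA]
2. B_y = -334/85  [C, A, B are collinear ∩ DB ⟂ CA]
   → B = (588/85, -334/85)
3. E_x = 0  [AD ∥ EC ∩ DC ∥ AE]
4. E_y = 16  [AD ∥ EC ∩ DC ∥ AE]
   → E = (0, 16)

B = (588/85, -334/85)
E = (0, 16)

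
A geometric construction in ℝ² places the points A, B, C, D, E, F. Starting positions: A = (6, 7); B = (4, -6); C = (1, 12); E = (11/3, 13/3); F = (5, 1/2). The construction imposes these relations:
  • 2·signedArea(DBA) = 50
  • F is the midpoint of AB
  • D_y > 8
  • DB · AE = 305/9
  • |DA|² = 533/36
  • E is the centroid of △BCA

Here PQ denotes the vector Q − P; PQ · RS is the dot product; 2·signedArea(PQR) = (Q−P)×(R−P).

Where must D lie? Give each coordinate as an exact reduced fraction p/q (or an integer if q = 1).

1. D_x = 7/3  [2·signedArea(DBA) = 50 ∩ DB · AE = 305/9]
2. D_y = 49/6  [2·signedArea(DBA) = 50 ∩ DB · AE = 305/9]
   → D = (7/3, 49/6)

D = (7/3, 49/6)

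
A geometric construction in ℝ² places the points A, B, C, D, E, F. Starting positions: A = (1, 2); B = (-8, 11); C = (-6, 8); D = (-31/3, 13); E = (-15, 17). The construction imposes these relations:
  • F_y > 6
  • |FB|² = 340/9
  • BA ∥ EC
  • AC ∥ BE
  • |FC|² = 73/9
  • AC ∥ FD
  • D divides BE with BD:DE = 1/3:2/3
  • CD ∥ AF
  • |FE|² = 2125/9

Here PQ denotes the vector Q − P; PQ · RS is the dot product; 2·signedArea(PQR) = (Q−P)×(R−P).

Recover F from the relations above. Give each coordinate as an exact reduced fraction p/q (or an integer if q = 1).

1. F_x = -10/3  [AC ∥ FD ∩ CD ∥ AF]
2. F_y = 7  [AC ∥ FD ∩ CD ∥ AF]
   → F = (-10/3, 7)

F = (-10/3, 7)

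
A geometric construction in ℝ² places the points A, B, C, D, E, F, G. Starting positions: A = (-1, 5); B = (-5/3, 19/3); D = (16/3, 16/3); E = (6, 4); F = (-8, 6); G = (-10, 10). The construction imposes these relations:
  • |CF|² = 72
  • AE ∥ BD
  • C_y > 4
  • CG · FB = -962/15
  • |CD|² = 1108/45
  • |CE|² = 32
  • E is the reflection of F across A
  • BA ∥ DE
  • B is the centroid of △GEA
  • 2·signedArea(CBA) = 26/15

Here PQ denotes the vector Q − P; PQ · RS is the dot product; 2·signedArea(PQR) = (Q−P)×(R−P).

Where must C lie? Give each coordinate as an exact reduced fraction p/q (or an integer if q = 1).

1. C_x = 2/5  [2·signedArea(CBA) = 26/15 ∩ CG · FB = -962/15]
2. C_y = 24/5  [2·signedArea(CBA) = 26/15 ∩ CG · FB = -962/15]
   → C = (2/5, 24/5)

C = (2/5, 24/5)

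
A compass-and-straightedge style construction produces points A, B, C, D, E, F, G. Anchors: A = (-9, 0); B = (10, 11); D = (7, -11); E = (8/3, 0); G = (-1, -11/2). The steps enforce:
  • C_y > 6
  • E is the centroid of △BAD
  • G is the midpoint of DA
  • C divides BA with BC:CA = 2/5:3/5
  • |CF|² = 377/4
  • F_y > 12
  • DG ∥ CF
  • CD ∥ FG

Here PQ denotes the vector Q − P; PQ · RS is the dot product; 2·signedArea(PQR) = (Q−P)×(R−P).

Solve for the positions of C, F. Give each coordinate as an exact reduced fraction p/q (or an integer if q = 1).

1. C_x = 12/5  [C divides BA with BC:CA = 2/5:3/5]
2. C_y = 33/5  [C divides BA with BC:CA = 2/5:3/5]
   → C = (12/5, 33/5)
3. F_x = -28/5  [CD ∥ FG ∩ DG ∥ CF]
4. F_y = 121/10  [CD ∥ FG ∩ DG ∥ CF]
   → F = (-28/5, 121/10)

C = (12/5, 33/5)
F = (-28/5, 121/10)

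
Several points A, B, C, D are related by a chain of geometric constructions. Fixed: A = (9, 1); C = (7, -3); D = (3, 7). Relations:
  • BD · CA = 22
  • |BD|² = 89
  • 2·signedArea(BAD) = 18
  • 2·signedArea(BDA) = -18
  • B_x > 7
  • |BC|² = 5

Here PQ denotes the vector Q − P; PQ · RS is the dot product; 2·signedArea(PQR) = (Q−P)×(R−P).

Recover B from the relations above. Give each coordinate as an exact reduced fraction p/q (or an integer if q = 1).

1. B_x = 8  [2·signedArea(BAD) = 18 ∩ BD · CA = 22]
2. B_y = -1  [2·signedArea(BAD) = 18 ∩ BD · CA = 22]
   → B = (8, -1)

B = (8, -1)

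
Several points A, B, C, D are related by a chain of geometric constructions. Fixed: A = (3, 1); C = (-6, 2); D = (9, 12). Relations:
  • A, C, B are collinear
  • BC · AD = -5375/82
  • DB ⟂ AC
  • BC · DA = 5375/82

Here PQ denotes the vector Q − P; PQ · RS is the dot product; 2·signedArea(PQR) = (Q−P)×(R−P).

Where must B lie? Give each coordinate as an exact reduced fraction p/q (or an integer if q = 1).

B = (633/82, 39/82)

1. B_x = 633/82  [A, C, B are collinear ∩ DB ⟂ AC]
2. B_y = 39/82  [A, C, B are collinear ∩ DB ⟂ AC]
   → B = (633/82, 39/82)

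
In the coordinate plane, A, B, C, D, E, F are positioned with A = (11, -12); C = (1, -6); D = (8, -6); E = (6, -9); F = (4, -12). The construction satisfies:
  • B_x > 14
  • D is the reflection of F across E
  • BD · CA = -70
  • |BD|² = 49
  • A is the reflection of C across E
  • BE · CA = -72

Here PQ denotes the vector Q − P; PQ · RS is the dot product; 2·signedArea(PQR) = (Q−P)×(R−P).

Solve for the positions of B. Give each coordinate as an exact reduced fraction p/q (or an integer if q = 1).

1. B_x = 15  [line -10·x + 6·y + 186 = 0 ∩ |BD|² = 49]
2. B_y = -6  [line -10·x + 6·y + 186 = 0 ∩ |BD|² = 49]
   → B = (15, -6)

B = (15, -6)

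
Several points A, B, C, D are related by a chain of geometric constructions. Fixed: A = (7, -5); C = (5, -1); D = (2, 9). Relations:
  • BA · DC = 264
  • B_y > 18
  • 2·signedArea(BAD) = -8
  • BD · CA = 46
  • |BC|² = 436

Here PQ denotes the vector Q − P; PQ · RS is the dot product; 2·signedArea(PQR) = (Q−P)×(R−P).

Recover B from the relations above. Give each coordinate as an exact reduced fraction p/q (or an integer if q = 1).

1. B_x = -1  [BA · DC = 264 ∩ 2·signedArea(BAD) = -8]
2. B_y = 19  [BA · DC = 264 ∩ 2·signedArea(BAD) = -8]
   → B = (-1, 19)

B = (-1, 19)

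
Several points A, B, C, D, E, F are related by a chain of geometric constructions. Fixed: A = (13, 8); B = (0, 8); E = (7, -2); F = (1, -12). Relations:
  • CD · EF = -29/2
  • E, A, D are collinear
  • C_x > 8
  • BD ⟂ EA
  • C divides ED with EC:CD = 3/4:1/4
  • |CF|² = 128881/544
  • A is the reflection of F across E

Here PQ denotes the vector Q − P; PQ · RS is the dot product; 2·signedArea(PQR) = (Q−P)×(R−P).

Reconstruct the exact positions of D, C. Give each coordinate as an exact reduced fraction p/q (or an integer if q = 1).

1. D_x = 325/34  [E, A, D are collinear ∩ BD ⟂ EA]
2. D_y = 77/34  [E, A, D are collinear ∩ BD ⟂ EA]
   → D = (325/34, 77/34)
3. C_x = 1213/136  [C divides ED with EC:CD = 3/4:1/4]
4. C_y = 163/136  [C divides ED with EC:CD = 3/4:1/4]
   → C = (1213/136, 163/136)

C = (1213/136, 163/136)
D = (325/34, 77/34)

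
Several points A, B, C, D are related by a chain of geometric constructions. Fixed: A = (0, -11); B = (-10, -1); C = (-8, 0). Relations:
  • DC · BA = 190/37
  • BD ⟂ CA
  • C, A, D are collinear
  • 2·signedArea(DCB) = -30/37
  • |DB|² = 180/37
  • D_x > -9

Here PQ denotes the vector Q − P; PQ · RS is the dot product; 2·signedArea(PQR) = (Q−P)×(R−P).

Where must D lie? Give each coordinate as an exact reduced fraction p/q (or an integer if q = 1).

1. D_x = -304/37  [C, A, D are collinear ∩ BD ⟂ CA]
2. D_y = 11/37  [C, A, D are collinear ∩ BD ⟂ CA]
   → D = (-304/37, 11/37)

D = (-304/37, 11/37)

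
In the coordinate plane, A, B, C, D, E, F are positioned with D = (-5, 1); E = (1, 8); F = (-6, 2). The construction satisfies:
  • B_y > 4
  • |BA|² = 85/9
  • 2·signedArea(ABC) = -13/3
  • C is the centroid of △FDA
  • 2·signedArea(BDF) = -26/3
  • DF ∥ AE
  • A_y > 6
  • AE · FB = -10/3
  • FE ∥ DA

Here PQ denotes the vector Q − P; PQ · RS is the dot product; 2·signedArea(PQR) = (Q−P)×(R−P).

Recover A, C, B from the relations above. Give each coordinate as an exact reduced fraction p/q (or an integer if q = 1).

1. A_x = 2  [DF ∥ AE ∩ FE ∥ DA]
2. A_y = 7  [DF ∥ AE ∩ FE ∥ DA]
   → A = (2, 7)
3. C_x = -3  [C is the centroid of △FDA]
4. C_y = 10/3  [C is the centroid of △FDA]
   → C = (-3, 10/3)
5. B_x = 0  [2·signedArea(BDF) = -26/3 ∩ 2·signedArea(ABC) = -13/3]
6. B_y = 14/3  [2·signedArea(BDF) = -26/3 ∩ 2·signedArea(ABC) = -13/3]
   → B = (0, 14/3)

A = (2, 7)
B = (0, 14/3)
C = (-3, 10/3)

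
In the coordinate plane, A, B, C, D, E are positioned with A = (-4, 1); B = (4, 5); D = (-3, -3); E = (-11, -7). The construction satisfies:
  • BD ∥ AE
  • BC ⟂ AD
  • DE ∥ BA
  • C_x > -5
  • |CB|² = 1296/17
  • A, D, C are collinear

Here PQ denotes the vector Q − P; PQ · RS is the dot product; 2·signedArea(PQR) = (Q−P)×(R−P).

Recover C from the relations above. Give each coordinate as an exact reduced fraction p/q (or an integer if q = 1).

C = (-76/17, 49/17)

1. C_x = -76/17  [A, D, C are collinear ∩ BC ⟂ AD]
2. C_y = 49/17  [A, D, C are collinear ∩ BC ⟂ AD]
   → C = (-76/17, 49/17)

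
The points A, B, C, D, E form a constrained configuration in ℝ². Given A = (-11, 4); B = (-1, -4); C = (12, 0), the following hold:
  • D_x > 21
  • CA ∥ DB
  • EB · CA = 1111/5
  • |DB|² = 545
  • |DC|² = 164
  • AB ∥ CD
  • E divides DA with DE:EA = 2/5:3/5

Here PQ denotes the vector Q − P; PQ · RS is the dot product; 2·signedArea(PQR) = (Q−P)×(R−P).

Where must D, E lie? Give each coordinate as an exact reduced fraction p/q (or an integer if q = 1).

1. D_x = 22  [CA ∥ DB ∩ AB ∥ CD]
2. D_y = -8  [CA ∥ DB ∩ AB ∥ CD]
   → D = (22, -8)
3. E_x = 44/5  [E divides DA with DE:EA = 2/5:3/5]
4. E_y = -16/5  [E divides DA with DE:EA = 2/5:3/5]
   → E = (44/5, -16/5)

D = (22, -8)
E = (44/5, -16/5)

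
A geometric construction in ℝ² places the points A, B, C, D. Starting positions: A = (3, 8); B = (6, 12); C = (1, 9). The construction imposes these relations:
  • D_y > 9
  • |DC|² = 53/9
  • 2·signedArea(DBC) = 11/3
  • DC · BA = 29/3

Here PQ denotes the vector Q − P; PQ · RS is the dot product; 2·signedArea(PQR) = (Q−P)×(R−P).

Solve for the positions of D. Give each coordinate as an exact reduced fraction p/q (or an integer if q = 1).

1. D_x = 10/3  [DC · BA = 29/3 ∩ 2·signedArea(DBC) = 11/3]
2. D_y = 29/3  [DC · BA = 29/3 ∩ 2·signedArea(DBC) = 11/3]
   → D = (10/3, 29/3)

D = (10/3, 29/3)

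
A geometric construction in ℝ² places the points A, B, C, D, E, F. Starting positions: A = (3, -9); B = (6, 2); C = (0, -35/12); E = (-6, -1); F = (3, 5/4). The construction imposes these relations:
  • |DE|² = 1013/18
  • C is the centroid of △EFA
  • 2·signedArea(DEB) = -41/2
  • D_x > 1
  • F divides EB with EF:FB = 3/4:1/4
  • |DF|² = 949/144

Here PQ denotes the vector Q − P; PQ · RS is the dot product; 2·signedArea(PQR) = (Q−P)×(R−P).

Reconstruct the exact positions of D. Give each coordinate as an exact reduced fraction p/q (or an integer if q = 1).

D = (3/2, -5/6)

1. D_x = 3/2  [line -3·x + 12·y + 29/2 = 0 ∩ |DE|² = 1013/18]
2. D_y = -5/6  [line -3·x + 12·y + 29/2 = 0 ∩ |DE|² = 1013/18]
   → D = (3/2, -5/6)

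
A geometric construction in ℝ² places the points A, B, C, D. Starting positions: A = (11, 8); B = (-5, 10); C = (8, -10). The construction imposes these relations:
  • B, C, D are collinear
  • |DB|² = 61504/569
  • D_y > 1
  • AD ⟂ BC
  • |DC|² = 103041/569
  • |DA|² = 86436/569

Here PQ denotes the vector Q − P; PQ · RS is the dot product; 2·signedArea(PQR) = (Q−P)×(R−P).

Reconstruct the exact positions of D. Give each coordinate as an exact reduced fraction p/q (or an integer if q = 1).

D = (379/569, 730/569)

1. D_x = 379/569  [B, C, D are collinear ∩ AD ⟂ BC]
2. D_y = 730/569  [B, C, D are collinear ∩ AD ⟂ BC]
   → D = (379/569, 730/569)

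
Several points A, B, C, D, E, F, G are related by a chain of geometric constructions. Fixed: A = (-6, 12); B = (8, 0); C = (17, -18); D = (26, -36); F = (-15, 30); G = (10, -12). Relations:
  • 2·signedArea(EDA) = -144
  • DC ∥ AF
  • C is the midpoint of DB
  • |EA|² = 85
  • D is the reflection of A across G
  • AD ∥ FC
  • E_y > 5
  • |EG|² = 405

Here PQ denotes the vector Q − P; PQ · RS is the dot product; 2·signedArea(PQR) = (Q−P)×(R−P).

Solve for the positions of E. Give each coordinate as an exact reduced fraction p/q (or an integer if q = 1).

E = (1, 6)

1. E_x = 1  [line -48·x + -32·y + 240 = 0 ∩ |EG|² = 405]
2. E_y = 6  [line -48·x + -32·y + 240 = 0 ∩ |EG|² = 405]
   → E = (1, 6)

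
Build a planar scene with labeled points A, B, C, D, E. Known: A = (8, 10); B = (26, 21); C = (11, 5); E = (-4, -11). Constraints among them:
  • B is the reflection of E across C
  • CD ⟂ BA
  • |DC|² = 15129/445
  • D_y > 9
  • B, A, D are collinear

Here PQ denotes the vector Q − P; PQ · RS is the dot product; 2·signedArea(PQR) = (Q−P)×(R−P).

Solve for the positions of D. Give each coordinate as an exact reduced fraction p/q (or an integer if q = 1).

D = (3542/445, 4439/445)

1. D_x = 3542/445  [B, A, D are collinear ∩ CD ⟂ BA]
2. D_y = 4439/445  [B, A, D are collinear ∩ CD ⟂ BA]
   → D = (3542/445, 4439/445)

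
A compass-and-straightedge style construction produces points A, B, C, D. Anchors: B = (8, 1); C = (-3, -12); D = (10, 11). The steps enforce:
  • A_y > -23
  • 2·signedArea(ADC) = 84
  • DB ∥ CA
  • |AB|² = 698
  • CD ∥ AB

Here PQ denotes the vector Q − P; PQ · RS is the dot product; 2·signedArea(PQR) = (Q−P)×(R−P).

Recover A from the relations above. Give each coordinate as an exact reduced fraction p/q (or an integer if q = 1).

A = (-5, -22)

1. A_x = -5  [CD ∥ AB ∩ DB ∥ CA]
2. A_y = -22  [CD ∥ AB ∩ DB ∥ CA]
   → A = (-5, -22)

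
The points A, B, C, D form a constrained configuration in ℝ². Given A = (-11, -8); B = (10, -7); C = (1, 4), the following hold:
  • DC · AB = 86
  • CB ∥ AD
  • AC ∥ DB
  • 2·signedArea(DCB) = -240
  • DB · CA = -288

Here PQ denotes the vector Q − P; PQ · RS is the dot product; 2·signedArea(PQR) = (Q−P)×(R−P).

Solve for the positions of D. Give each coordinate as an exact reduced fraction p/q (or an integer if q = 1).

1. D_x = -2  [AC ∥ DB ∩ CB ∥ AD]
2. D_y = -19  [AC ∥ DB ∩ CB ∥ AD]
   → D = (-2, -19)

D = (-2, -19)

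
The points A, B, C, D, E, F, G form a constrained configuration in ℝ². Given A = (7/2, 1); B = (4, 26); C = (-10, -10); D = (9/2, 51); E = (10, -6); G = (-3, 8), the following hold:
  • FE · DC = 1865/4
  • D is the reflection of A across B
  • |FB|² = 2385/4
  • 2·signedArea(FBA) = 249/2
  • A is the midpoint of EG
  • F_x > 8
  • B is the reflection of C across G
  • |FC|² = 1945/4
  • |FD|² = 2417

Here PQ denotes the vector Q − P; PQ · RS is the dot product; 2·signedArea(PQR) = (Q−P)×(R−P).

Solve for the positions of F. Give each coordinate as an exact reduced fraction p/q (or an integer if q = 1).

1. F_x = 17/2  [2·signedArea(FBA) = 249/2 ∩ FE · DC = 1865/4]
2. F_y = 2  [2·signedArea(FBA) = 249/2 ∩ FE · DC = 1865/4]
   → F = (17/2, 2)

F = (17/2, 2)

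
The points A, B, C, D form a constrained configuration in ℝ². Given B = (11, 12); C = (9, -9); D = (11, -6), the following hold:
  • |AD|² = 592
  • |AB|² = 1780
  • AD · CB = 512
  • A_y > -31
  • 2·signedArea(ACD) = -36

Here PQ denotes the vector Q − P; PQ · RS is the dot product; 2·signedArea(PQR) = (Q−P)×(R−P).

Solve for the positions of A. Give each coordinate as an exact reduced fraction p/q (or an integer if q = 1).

1. A_x = 7  [AD · CB = 512 ∩ 2·signedArea(ACD) = -36]
2. A_y = -30  [AD · CB = 512 ∩ 2·signedArea(ACD) = -36]
   → A = (7, -30)

A = (7, -30)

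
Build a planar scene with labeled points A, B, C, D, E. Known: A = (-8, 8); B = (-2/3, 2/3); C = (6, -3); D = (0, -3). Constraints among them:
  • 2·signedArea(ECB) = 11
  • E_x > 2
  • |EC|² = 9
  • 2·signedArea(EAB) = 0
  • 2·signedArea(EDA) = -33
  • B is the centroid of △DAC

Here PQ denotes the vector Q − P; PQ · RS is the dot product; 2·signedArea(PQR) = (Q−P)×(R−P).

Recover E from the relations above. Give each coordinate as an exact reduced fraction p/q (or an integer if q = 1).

E = (3, -3)

1. E_x = 3  [2·signedArea(EAB) = 0 ∩ 2·signedArea(ECB) = 11]
2. E_y = -3  [2·signedArea(EAB) = 0 ∩ 2·signedArea(ECB) = 11]
   → E = (3, -3)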